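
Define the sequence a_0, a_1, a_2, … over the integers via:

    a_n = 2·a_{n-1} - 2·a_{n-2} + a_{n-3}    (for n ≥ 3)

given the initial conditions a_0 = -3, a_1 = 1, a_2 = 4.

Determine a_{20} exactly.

a_3 = 2·4 + -2·1 + 1·-3 = 3
a_4 = 2·3 + -2·4 + 1·1 = -1
a_5 = 2·-1 + -2·3 + 1·4 = -4
a_6 = 2·-4 + -2·-1 + 1·3 = -3
a_7 = 2·-3 + -2·-4 + 1·-1 = 1
a_8 = 2·1 + -2·-3 + 1·-4 = 4
(a_6, a_7, a_8) = (-3, 1, 4) = (a_0, a_1, a_2), so the sequence has period 6.
20 ≡ 2 (mod 6), hence a_20 = a_2 = 4.

4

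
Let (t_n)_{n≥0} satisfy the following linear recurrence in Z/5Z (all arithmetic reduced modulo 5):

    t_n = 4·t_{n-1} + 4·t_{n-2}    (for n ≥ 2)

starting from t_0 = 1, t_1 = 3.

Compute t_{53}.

1

t_2 = 4·3 + 4·1 = 1
t_3 = 4·1 + 4·3 = 1
t_4 = 4·1 + 4·1 = 3
(t_3, t_4) = (1, 3) = (t_0, t_1), so the sequence has period 3.
53 ≡ 2 (mod 3), hence t_53 = t_2 = 1.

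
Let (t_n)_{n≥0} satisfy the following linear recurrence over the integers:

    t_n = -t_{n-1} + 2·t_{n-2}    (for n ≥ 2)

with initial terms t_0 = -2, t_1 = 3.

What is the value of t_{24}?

t_2 = -1·3 + 2·-2 = -7
t_3 = -1·-7 + 2·3 = 13
t_4 = -1·13 + 2·-7 = -27
t_5 = -1·-27 + 2·13 = 53
t_6 = -1·53 + 2·-27 = -107
t_7 = -1·-107 + 2·53 = 213
t_8 = -1·213 + 2·-107 = -427
t_9 = -1·-427 + 2·213 = 853
t_10 = -1·853 + 2·-427 = -1707
t_11 = -1·-1707 + 2·853 = 3413
t_12 = -1·3413 + 2·-1707 = -6827
t_13 = -1·-6827 + 2·3413 = 13653
t_14 = -1·13653 + 2·-6827 = -27307
t_15 = -1·-27307 + 2·13653 = 54613
t_16 = -1·54613 + 2·-27307 = -109227
t_17 = -1·-109227 + 2·54613 = 218453
t_18 = -1·218453 + 2·-109227 = -436907
t_19 = -1·-436907 + 2·218453 = 873813
t_20 = -1·873813 + 2·-436907 = -1747627
t_21 = -1·-1747627 + 2·873813 = 3495253
t_22 = -1·3495253 + 2·-1747627 = -6990507
t_23 = -1·-6990507 + 2·3495253 = 13981013
t_24 = -1·13981013 + 2·-6990507 = -27962027

-27962027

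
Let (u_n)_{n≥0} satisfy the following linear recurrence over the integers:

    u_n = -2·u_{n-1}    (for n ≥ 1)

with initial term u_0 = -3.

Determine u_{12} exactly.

-12288

u_1 = -2·-3 = 6
u_2 = -2·6 = -12
u_3 = -2·-12 = 24
u_4 = -2·24 = -48
u_5 = -2·-48 = 96
u_6 = -2·96 = -192
u_7 = -2·-192 = 384
u_8 = -2·384 = -768
u_9 = -2·-768 = 1536
u_10 = -2·1536 = -3072
u_11 = -2·-3072 = 6144
u_12 = -2·6144 = -12288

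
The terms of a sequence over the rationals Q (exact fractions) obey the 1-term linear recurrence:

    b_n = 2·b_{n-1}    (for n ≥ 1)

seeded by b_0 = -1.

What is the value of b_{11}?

b_1 = 2·-1 = -2
b_2 = 2·-2 = -4
b_3 = 2·-4 = -8
b_4 = 2·-8 = -16
b_5 = 2·-16 = -32
b_6 = 2·-32 = -64
b_7 = 2·-64 = -128
b_8 = 2·-128 = -256
b_9 = 2·-256 = -512
b_10 = 2·-512 = -1024
b_11 = 2·-1024 = -2048

-2048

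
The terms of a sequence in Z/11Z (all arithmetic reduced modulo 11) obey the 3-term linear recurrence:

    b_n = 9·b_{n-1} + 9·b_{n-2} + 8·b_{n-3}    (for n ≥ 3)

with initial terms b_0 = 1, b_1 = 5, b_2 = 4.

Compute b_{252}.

b_3 = 9·4 + 9·5 + 8·1 = 1
b_4 = 9·1 + 9·4 + 8·5 = 8
b_5 = 9·8 + 9·1 + 8·4 = 3
b_6 = 9·3 + 9·8 + 8·1 = 8
b_7 = 9·8 + 9·3 + 8·8 = 9
b_8 = 9·9 + 9·8 + 8·3 = 1
Continuing the recurrence:
  b_9 = 0;  b_10 = 4;  b_11 = 0;  b_12 = 3;  b_13 = 4;  b_14 = 8
  b_15 = 0;  b_16 = 5;  b_17 = 10;  b_18 = 3;  b_19 = 3;  b_20 = 2
  b_21 = 3;  b_22 = 3;  b_23 = 4;  b_24 = 10;  b_25 = 7;  b_26 = 9
  b_27 = 4;  b_28 = 8;  b_29 = 4;  b_30 = 8;  b_31 = 7;  b_32 = 2
  b_33 = 2;  b_34 = 4;  b_35 = 4;  b_36 = 0;  b_37 = 2;  b_38 = 6
  b_39 = 6;  b_40 = 3;  b_41 = 8;  b_42 = 4;  b_43 = 0;  b_44 = 1
  b_45 = 8;  b_46 = 4;  b_47 = 6;  b_48 = 0;  b_49 = 9;  b_50 = 8
  b_51 = 10;  b_52 = 3;  b_53 = 5;  b_54 = 9;  b_55 = 7;  b_56 = 8
  b_57 = 9;  b_58 = 0;  b_59 = 2;  b_60 = 2;  b_61 = 3;  b_62 = 6
  b_63 = 9;  b_64 = 5;  b_65 = 9;  b_66 = 0;  b_67 = 0;  b_68 = 6
  b_69 = 10;  b_70 = 1;  b_71 = 4;  b_72 = 4;  b_73 = 3;  b_74 = 7
  b_75 = 1;  b_76 = 8;  b_77 = 5;  b_78 = 4;  b_79 = 2;  b_80 = 6
  b_81 = 5;  b_82 = 5;  b_83 = 6;  b_84 = 7;  b_85 = 3;  b_86 = 6
  b_87 = 5;  b_88 = 2;  b_89 = 1;  b_90 = 1;  b_91 = 1;  b_92 = 4
  b_93 = 9;  b_94 = 4;  b_95 = 6;  b_96 = 8;  b_97 = 4;  b_98 = 2
  b_99 = 8;  b_100 = 1;  b_101 = 9;  b_102 = 0;  b_103 = 1;  b_104 = 4
  b_105 = 1;  b_106 = 9;  b_107 = 1;  b_108 = 10;  b_109 = 6;  b_110 = 9
  b_111 = 6;  b_112 = 7;  b_113 = 2;  b_114 = 8;  b_115 = 3;  b_116 = 5
  b_117 = 4;  b_118 = 6;  b_119 = 9;  b_120 = 2;  b_121 = 4;  b_122 = 5
  b_123 = 9;  b_124 = 4;  b_125 = 3;  b_126 = 3;  b_127 = 9;  b_128 = 0
  b_129 = 6;  b_130 = 5;  b_131 = 0;  b_132 = 5;  b_133 = 8;  b_134 = 7
  b_135 = 10;  b_136 = 8;  b_137 = 9;  b_138 = 2;  b_139 = 9;  b_140 = 6
  b_141 = 8;  b_142 = 0;  b_143 = 10;  b_144 = 0;  b_145 = 2;  b_146 = 10
  b_147 = 9;  b_148 = 0;  b_149 = 7;  b_150 = 3;  b_151 = 2;  b_152 = 2
  b_153 = 5;  b_154 = 2;  b_155 = 2;  b_156 = 10;  b_157 = 3;  b_158 = 1
  b_159 = 6;  b_160 = 10;  b_161 = 9;  b_162 = 10;  b_163 = 9;  b_164 = 1
  b_165 = 5;  b_166 = 5;  b_167 = 10;  b_168 = 10;  b_169 = 0;  b_170 = 5
  b_171 = 4;  b_172 = 4;  b_173 = 2;  b_174 = 9;  b_175 = 10;  b_176 = 0
  b_177 = 8;  b_178 = 9;  b_179 = 10;  b_180 = 4;  b_181 = 0;  b_182 = 6
  b_183 = 9;  b_184 = 3;  b_185 = 2;  b_186 = 7;  b_187 = 6;  b_188 = 1
  b_189 = 9;  b_190 = 6;  b_191 = 0;  b_192 = 5;  b_193 = 5;  b_194 = 2
  b_195 = 4;  b_196 = 6;  b_197 = 7;  b_198 = 6;  b_199 = 0;  b_200 = 0
  b_201 = 4;  b_202 = 3;  b_203 = 8;  b_204 = 10;  b_205 = 10;  b_206 = 2
  b_207 = 1;  b_208 = 8;  b_209 = 9;  b_210 = 7;  b_211 = 10;  b_212 = 5
  b_213 = 4;  b_214 = 7;  b_215 = 7;  b_216 = 4;  b_217 = 1;  b_218 = 2
  b_219 = 4;  b_220 = 7;  b_221 = 5;  b_222 = 8;  b_223 = 8;  b_224 = 8
  b_225 = 10;  b_226 = 6;  b_227 = 10;  b_228 = 4;  b_229 = 9;  b_230 = 10
  b_231 = 5;  b_232 = 9;  b_233 = 8;  b_234 = 6;  b_235 = 0;  b_236 = 8
  b_237 = 10;  b_238 = 8;  b_239 = 6;  b_240 = 8;  b_241 = 3;  b_242 = 4
  b_243 = 6;  b_244 = 4;  b_245 = 1;  b_246 = 5;  b_247 = 9;  b_248 = 2
  b_249 = 7;  b_250 = 10
b_251 = 9·10 + 9·7 + 8·2 = 4
b_252 = 9·4 + 9·10 + 8·7 = 6

6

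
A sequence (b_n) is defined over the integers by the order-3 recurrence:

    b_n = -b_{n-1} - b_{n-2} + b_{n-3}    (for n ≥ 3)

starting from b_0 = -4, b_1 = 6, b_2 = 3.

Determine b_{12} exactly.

-100

b_3 = -1·3 + -1·6 + 1·-4 = -13
b_4 = -1·-13 + -1·3 + 1·6 = 16
b_5 = -1·16 + -1·-13 + 1·3 = 0
b_6 = -1·0 + -1·16 + 1·-13 = -29
b_7 = -1·-29 + -1·0 + 1·16 = 45
b_8 = -1·45 + -1·-29 + 1·0 = -16
b_9 = -1·-16 + -1·45 + 1·-29 = -58
b_10 = -1·-58 + -1·-16 + 1·45 = 119
b_11 = -1·119 + -1·-58 + 1·-16 = -77
b_12 = -1·-77 + -1·119 + 1·-58 = -100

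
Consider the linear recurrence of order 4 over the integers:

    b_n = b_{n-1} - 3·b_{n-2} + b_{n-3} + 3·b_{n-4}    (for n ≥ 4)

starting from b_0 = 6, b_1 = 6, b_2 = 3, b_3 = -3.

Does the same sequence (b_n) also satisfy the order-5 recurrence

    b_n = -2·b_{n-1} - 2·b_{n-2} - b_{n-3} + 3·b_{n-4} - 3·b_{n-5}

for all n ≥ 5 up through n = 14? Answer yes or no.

no

Terms b_0..b_14: 6, 6, 3, -3, 12, 42, 12, -111, -69, 402, 534, -1074, -2481, 2481, 10452
n=5: candidate gives -21, actual b_5 = 42 ✗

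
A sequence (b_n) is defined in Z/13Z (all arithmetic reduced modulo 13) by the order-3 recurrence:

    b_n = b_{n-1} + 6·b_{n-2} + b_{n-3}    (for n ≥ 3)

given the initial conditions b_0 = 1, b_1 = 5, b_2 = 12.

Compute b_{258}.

b_3 = 1·12 + 6·5 + 1·1 = 4
b_4 = 1·4 + 6·12 + 1·5 = 3
b_5 = 1·3 + 6·4 + 1·12 = 0
b_6 = 1·0 + 6·3 + 1·4 = 9
b_7 = 1·9 + 6·0 + 1·3 = 12
b_8 = 1·12 + 6·9 + 1·0 = 1
Continuing the recurrence:
  b_9 = 4;  b_10 = 9;  b_11 = 8;  b_12 = 1;  b_13 = 6;  b_14 = 7
  b_15 = 5;  b_16 = 1;  b_17 = 12;  b_18 = 10;  b_19 = 5;  b_20 = 12
  b_21 = 0;  b_22 = 12;  b_23 = 11;  b_24 = 5;  b_25 = 5;  b_26 = 7
  b_27 = 3;  b_28 = 11;  b_29 = 10;  b_30 = 1;  b_31 = 7;  b_32 = 10
  b_33 = 1;  b_34 = 3;  b_35 = 6;  b_36 = 12;  b_37 = 12;  b_38 = 12
  b_39 = 5;  b_40 = 11;  b_41 = 1;  b_42 = 7;  b_43 = 11;  b_44 = 2
  b_45 = 10;  b_46 = 7;  b_47 = 4;  b_48 = 4;  b_49 = 9;  b_50 = 11
  b_51 = 4;  b_52 = 1;  b_53 = 10;  b_54 = 7;  b_55 = 3;  b_56 = 3
  b_57 = 2;  b_58 = 10;  b_59 = 12;  b_60 = 9;  b_61 = 0;  b_62 = 1
  b_63 = 10;  b_64 = 3;  b_65 = 12;  b_66 = 1;  b_67 = 11;  b_68 = 3
  b_69 = 5;  b_70 = 8;  b_71 = 2;  b_72 = 3;  b_73 = 10;  b_74 = 4
  b_75 = 2;  b_76 = 10;  b_77 = 0;  b_78 = 10;  b_79 = 7;  b_80 = 2
  b_81 = 2;  b_82 = 8;  b_83 = 9;  b_84 = 7;  b_85 = 4;  b_86 = 3
  b_87 = 8;  b_88 = 4;  b_89 = 3;  b_90 = 9;  b_91 = 5;  b_92 = 10
  b_93 = 10;  b_94 = 10;  b_95 = 2;  b_96 = 7;  b_97 = 3;  b_98 = 8
  b_99 = 7;  b_100 = 6;  b_101 = 4;  b_102 = 8;  b_103 = 12;  b_104 = 12
  b_105 = 1;  b_106 = 7;  b_107 = 12;  b_108 = 3;  b_109 = 4;  b_110 = 8
  b_111 = 9;  b_112 = 9;  b_113 = 6;  b_114 = 4;  b_115 = 10;  b_116 = 1
  b_117 = 0;  b_118 = 3;  b_119 = 4;  b_120 = 9;  b_121 = 10;  b_122 = 3
  b_123 = 7;  b_124 = 9;  b_125 = 2;  b_126 = 11;  b_127 = 6;  b_128 = 9
  b_129 = 4;  b_130 = 12;  b_131 = 6;  b_132 = 4;  b_133 = 0;  b_134 = 4
  b_135 = 8;  b_136 = 6;  b_137 = 6;  b_138 = 11;  b_139 = 1;  b_140 = 8
  b_141 = 12;  b_142 = 9;  b_143 = 11;  b_144 = 12;  b_145 = 9;  b_146 = 1
  b_147 = 2;  b_148 = 4;  b_149 = 4;  b_150 = 4;  b_151 = 6;  b_152 = 8
  b_153 = 9;  b_154 = 11;  b_155 = 8;  b_156 = 5;  b_157 = 12;  b_158 = 11
  b_159 = 10;  b_160 = 10;  b_161 = 3;  b_162 = 8;  b_163 = 10;  b_164 = 9
  b_165 = 12;  b_166 = 11;  b_167 = 1;  b_168 = 1;  b_169 = 5;  b_170 = 12
  b_171 = 4;  b_172 = 3;  b_173 = 0;  b_174 = 9;  b_175 = 12;  b_176 = 1
  b_177 = 4;  b_178 = 9;  b_179 = 8;  b_180 = 1;  b_181 = 6;  b_182 = 7
  b_183 = 5;  b_184 = 1;  b_185 = 12;  b_186 = 10;  b_187 = 5;  b_188 = 12
  b_189 = 0;  b_190 = 12;  b_191 = 11;  b_192 = 5;  b_193 = 5;  b_194 = 7
  b_195 = 3;  b_196 = 11;  b_197 = 10;  b_198 = 1;  b_199 = 7;  b_200 = 10
  b_201 = 1;  b_202 = 3;  b_203 = 6;  b_204 = 12;  b_205 = 12;  b_206 = 12
  b_207 = 5;  b_208 = 11;  b_209 = 1;  b_210 = 7;  b_211 = 11;  b_212 = 2
  b_213 = 10;  b_214 = 7;  b_215 = 4;  b_216 = 4;  b_217 = 9;  b_218 = 11
  b_219 = 4;  b_220 = 1;  b_221 = 10;  b_222 = 7;  b_223 = 3;  b_224 = 3
  b_225 = 2;  b_226 = 10;  b_227 = 12;  b_228 = 9;  b_229 = 0;  b_230 = 1
  b_231 = 10;  b_232 = 3;  b_233 = 12;  b_234 = 1;  b_235 = 11;  b_236 = 3
  b_237 = 5;  b_238 = 8;  b_239 = 2;  b_240 = 3;  b_241 = 10;  b_242 = 4
  b_243 = 2;  b_244 = 10;  b_245 = 0;  b_246 = 10;  b_247 = 7;  b_248 = 2
  b_249 = 2;  b_250 = 8;  b_251 = 9;  b_252 = 7;  b_253 = 4;  b_254 = 3
  b_255 = 8;  b_256 = 4
b_257 = 1·4 + 6·8 + 1·3 = 3
b_258 = 1·3 + 6·4 + 1·8 = 9

9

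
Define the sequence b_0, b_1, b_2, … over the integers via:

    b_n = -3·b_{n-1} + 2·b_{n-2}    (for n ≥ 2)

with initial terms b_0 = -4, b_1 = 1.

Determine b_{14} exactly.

b_2 = -3·1 + 2·-4 = -11
b_3 = -3·-11 + 2·1 = 35
b_4 = -3·35 + 2·-11 = -127
b_5 = -3·-127 + 2·35 = 451
b_6 = -3·451 + 2·-127 = -1607
b_7 = -3·-1607 + 2·451 = 5723
b_8 = -3·5723 + 2·-1607 = -20383
b_9 = -3·-20383 + 2·5723 = 72595
b_10 = -3·72595 + 2·-20383 = -258551
b_11 = -3·-258551 + 2·72595 = 920843
b_12 = -3·920843 + 2·-258551 = -3279631
b_13 = -3·-3279631 + 2·920843 = 11680579
b_14 = -3·11680579 + 2·-3279631 = -41600999

-41600999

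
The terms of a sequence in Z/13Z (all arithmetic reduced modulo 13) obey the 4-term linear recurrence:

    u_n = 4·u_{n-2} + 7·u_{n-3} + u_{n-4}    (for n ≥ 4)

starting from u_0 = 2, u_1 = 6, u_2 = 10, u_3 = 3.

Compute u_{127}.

10

u_4 = 0·3 + 4·10 + 7·6 + 1·2 = 6
u_5 = 0·6 + 4·3 + 7·10 + 1·6 = 10
u_6 = 0·10 + 4·6 + 7·3 + 1·10 = 3
u_7 = 0·3 + 4·10 + 7·6 + 1·3 = 7
u_8 = 0·7 + 4·3 + 7·10 + 1·6 = 10
u_9 = 0·10 + 4·7 + 7·3 + 1·10 = 7
u_10 = 0·7 + 4·10 + 7·7 + 1·3 = 1
u_11 = 0·1 + 4·7 + 7·10 + 1·7 = 1
u_12 = 0·1 + 4·1 + 7·7 + 1·10 = 11
u_13 = 0·11 + 4·1 + 7·1 + 1·7 = 5
u_14 = 0·5 + 4·11 + 7·1 + 1·1 = 0
u_15 = 0·0 + 4·5 + 7·11 + 1·1 = 7
u_16 = 0·7 + 4·0 + 7·5 + 1·11 = 7
u_17 = 0·7 + 4·7 + 7·0 + 1·5 = 7
u_18 = 0·7 + 4·7 + 7·7 + 1·0 = 12
u_19 = 0·12 + 4·7 + 7·7 + 1·7 = 6
u_20 = 0·6 + 4·12 + 7·7 + 1·7 = 0
u_21 = 0·0 + 4·6 + 7·12 + 1·7 = 11
u_22 = 0·11 + 4·0 + 7·6 + 1·12 = 2
u_23 = 0·2 + 4·11 + 7·0 + 1·6 = 11
u_24 = 0·11 + 4·2 + 7·11 + 1·0 = 7
u_25 = 0·7 + 4·11 + 7·2 + 1·11 = 4
u_26 = 0·4 + 4·7 + 7·11 + 1·2 = 3
u_27 = 0·3 + 4·4 + 7·7 + 1·11 = 11
u_28 = 0·11 + 4·3 + 7·4 + 1·7 = 8
u_29 = 0·8 + 4·11 + 7·3 + 1·4 = 4
u_30 = 0·4 + 4·8 + 7·11 + 1·3 = 8
u_31 = 0·8 + 4·4 + 7·8 + 1·11 = 5
u_32 = 0·5 + 4·8 + 7·4 + 1·8 = 3
u_33 = 0·3 + 4·5 + 7·8 + 1·4 = 2
u_34 = 0·2 + 4·3 + 7·5 + 1·8 = 3
u_35 = 0·3 + 4·2 + 7·3 + 1·5 = 8
u_36 = 0·8 + 4·3 + 7·2 + 1·3 = 3
u_37 = 0·3 + 4·8 + 7·3 + 1·2 = 3
u_38 = 0·3 + 4·3 + 7·8 + 1·3 = 6
u_39 = 0·6 + 4·3 + 7·3 + 1·8 = 2
u_40 = 0·2 + 4·6 + 7·3 + 1·3 = 9
u_41 = 0·9 + 4·2 + 7·6 + 1·3 = 1
u_42 = 0·1 + 4·9 + 7·2 + 1·6 = 4
u_43 = 0·4 + 4·1 + 7·9 + 1·2 = 4
u_44 = 0·4 + 4·4 + 7·1 + 1·9 = 6
u_45 = 0·6 + 4·4 + 7·4 + 1·1 = 6
u_46 = 0·6 + 4·6 + 7·4 + 1·4 = 4
u_47 = 0·4 + 4·6 + 7·6 + 1·4 = 5
u_48 = 0·5 + 4·4 + 7·6 + 1·6 = 12
u_49 = 0·12 + 4·5 + 7·4 + 1·6 = 2
u_50 = 0·2 + 4·12 + 7·5 + 1·4 = 9
u_51 = 0·9 + 4·2 + 7·12 + 1·5 = 6
u_52 = 0·6 + 4·9 + 7·2 + 1·12 = 10
u_53 = 0·10 + 4·6 + 7·9 + 1·2 = 11
u_54 = 0·11 + 4·10 + 7·6 + 1·9 = 0
u_55 = 0·0 + 4·11 + 7·10 + 1·6 = 3
u_56 = 0·3 + 4·0 + 7·11 + 1·10 = 9
u_57 = 0·9 + 4·3 + 7·0 + 1·11 = 10
u_58 = 0·10 + 4·9 + 7·3 + 1·0 = 5
u_59 = 0·5 + 4·10 + 7·9 + 1·3 = 2
u_60 = 0·2 + 4·5 + 7·10 + 1·9 = 8
u_61 = 0·8 + 4·2 + 7·5 + 1·10 = 1
u_62 = 0·1 + 4·8 + 7·2 + 1·5 = 12
u_63 = 0·12 + 4·1 + 7·8 + 1·2 = 10
u_64 = 0·10 + 4·12 + 7·1 + 1·8 = 11
u_65 = 0·11 + 4·10 + 7·12 + 1·1 = 8
u_66 = 0·8 + 4·11 + 7·10 + 1·12 = 9
u_67 = 0·9 + 4·8 + 7·11 + 1·10 = 2
u_68 = 0·2 + 4·9 + 7·8 + 1·11 = 12
u_69 = 0·12 + 4·2 + 7·9 + 1·8 = 1
u_70 = 0·1 + 4·12 + 7·2 + 1·9 = 6
u_71 = 0·6 + 4·1 + 7·12 + 1·2 = 12
u_72 = 0·12 + 4·6 + 7·1 + 1·12 = 4
u_73 = 0·4 + 4·12 + 7·6 + 1·1 = 0
u_74 = 0·0 + 4·4 + 7·12 + 1·6 = 2
u_75 = 0·2 + 4·0 + 7·4 + 1·12 = 1
u_76 = 0·1 + 4·2 + 7·0 + 1·4 = 12
u_77 = 0·12 + 4·1 + 7·2 + 1·0 = 5
u_78 = 0·5 + 4·12 + 7·1 + 1·2 = 5
u_79 = 0·5 + 4·5 + 7·12 + 1·1 = 1
u_80 = 0·1 + 4·5 + 7·5 + 1·12 = 2
u_81 = 0·2 + 4·1 + 7·5 + 1·5 = 5
u_82 = 0·5 + 4·2 + 7·1 + 1·5 = 7
u_83 = 0·7 + 4·5 + 7·2 + 1·1 = 9
u_84 = 0·9 + 4·7 + 7·5 + 1·2 = 0
u_85 = 0·0 + 4·9 + 7·7 + 1·5 = 12
u_86 = 0·12 + 4·0 + 7·9 + 1·7 = 5
u_87 = 0·5 + 4·12 + 7·0 + 1·9 = 5
u_88 = 0·5 + 4·5 + 7·12 + 1·0 = 0
u_89 = 0·0 + 4·5 + 7·5 + 1·12 = 2
u_90 = 0·2 + 4·0 + 7·5 + 1·5 = 1
u_91 = 0·1 + 4·2 + 7·0 + 1·5 = 0
u_92 = 0·0 + 4·1 + 7·2 + 1·0 = 5
u_93 = 0·5 + 4·0 + 7·1 + 1·2 = 9
u_94 = 0·9 + 4·5 + 7·0 + 1·1 = 8
u_95 = 0·8 + 4·9 + 7·5 + 1·0 = 6
u_96 = 0·6 + 4·8 + 7·9 + 1·5 = 9
u_97 = 0·9 + 4·6 + 7·8 + 1·9 = 11
u_98 = 0·11 + 4·9 + 7·6 + 1·8 = 8
u_99 = 0·8 + 4·11 + 7·9 + 1·6 = 9
u_100 = 0·9 + 4·8 + 7·11 + 1·9 = 1
u_101 = 0·1 + 4·9 + 7·8 + 1·11 = 12
u_102 = 0·12 + 4·1 + 7·9 + 1·8 = 10
u_103 = 0·10 + 4·12 + 7·1 + 1·9 = 12
u_104 = 0·12 + 4·10 + 7·12 + 1·1 = 8
u_105 = 0·8 + 4·12 + 7·10 + 1·12 = 0
u_106 = 0·0 + 4·8 + 7·12 + 1·10 = 9
u_107 = 0·9 + 4·0 + 7·8 + 1·12 = 3
u_108 = 0·3 + 4·9 + 7·0 + 1·8 = 5
u_109 = 0·5 + 4·3 + 7·9 + 1·0 = 10
u_110 = 0·10 + 4·5 + 7·3 + 1·9 = 11
u_111 = 0·11 + 4·10 + 7·5 + 1·3 = 0
u_112 = 0·0 + 4·11 + 7·10 + 1·5 = 2
u_113 = 0·2 + 4·0 + 7·11 + 1·10 = 9
u_114 = 0·9 + 4·2 + 7·0 + 1·11 = 6
u_115 = 0·6 + 4·9 + 7·2 + 1·0 = 11
u_116 = 0·11 + 4·6 + 7·9 + 1·2 = 11
u_117 = 0·11 + 4·11 + 7·6 + 1·9 = 4
u_118 = 0·4 + 4·11 + 7·11 + 1·6 = 10
u_119 = 0·10 + 4·4 + 7·11 + 1·11 = 0
u_120 = 0·0 + 4·10 + 7·4 + 1·11 = 1
u_121 = 0·1 + 4·0 + 7·10 + 1·4 = 9
u_122 = 0·9 + 4·1 + 7·0 + 1·10 = 1
u_123 = 0·1 + 4·9 + 7·1 + 1·0 = 4
u_124 = 0·4 + 4·1 + 7·9 + 1·1 = 3
u_125 = 0·3 + 4·4 + 7·1 + 1·9 = 6
u_126 = 0·6 + 4·3 + 7·4 + 1·1 = 2
u_127 = 0·2 + 4·6 + 7·3 + 1·4 = 10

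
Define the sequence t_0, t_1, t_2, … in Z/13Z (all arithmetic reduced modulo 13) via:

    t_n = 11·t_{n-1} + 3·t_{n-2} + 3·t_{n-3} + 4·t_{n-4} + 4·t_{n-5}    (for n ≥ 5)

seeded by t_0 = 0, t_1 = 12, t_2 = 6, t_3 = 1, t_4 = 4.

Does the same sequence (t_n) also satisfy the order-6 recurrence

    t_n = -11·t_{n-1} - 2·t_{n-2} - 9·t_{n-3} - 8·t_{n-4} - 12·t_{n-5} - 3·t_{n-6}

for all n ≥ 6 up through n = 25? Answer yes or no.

Terms t_0..t_25: 0, 12, 6, 1, 4, 9, 4, 7, 6, 8, 10, 1, 0, 11, 1, 10, 7, 11, 12, 9, 2, 1, 6, 3, 7, 12
n=6: candidate gives 4, actual t_6 = 4 ✓
n=7: candidate gives 7, actual t_7 = 7 ✓
n=8: candidate gives 6, actual t_8 = 6 ✓
n=9: candidate gives 8, actual t_9 = 8 ✓
n=10: candidate gives 10, actual t_10 = 10 ✓
n=11: candidate gives 1, actual t_11 = 1 ✓
n=12: candidate gives 0, actual t_12 = 0 ✓
n=13: candidate gives 11, actual t_13 = 11 ✓
n=14: candidate gives 1, actual t_14 = 1 ✓
n=15: candidate gives 10, actual t_15 = 10 ✓
n=16: candidate gives 7, actual t_16 = 7 ✓
n=17: candidate gives 11, actual t_17 = 11 ✓
n=18: candidate gives 12, actual t_18 = 12 ✓
n=19: candidate gives 9, actual t_19 = 9 ✓
n=20: candidate gives 2, actual t_20 = 2 ✓
n=21: candidate gives 1, actual t_21 = 1 ✓
n=22: candidate gives 6, actual t_22 = 6 ✓
n=23: candidate gives 3, actual t_23 = 3 ✓
n=24: candidate gives 7, actual t_24 = 7 ✓
n=25: candidate gives 12, actual t_25 = 12 ✓

yes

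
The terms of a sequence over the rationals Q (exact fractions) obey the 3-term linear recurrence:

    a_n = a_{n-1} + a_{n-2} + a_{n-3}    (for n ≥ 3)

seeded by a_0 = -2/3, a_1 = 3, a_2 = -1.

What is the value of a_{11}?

172

a_3 = 1·-1 + 1·3 + 1·-2/3 = 4/3
a_4 = 1·4/3 + 1·-1 + 1·3 = 10/3
a_5 = 1·10/3 + 1·4/3 + 1·-1 = 11/3
a_6 = 1·11/3 + 1·10/3 + 1·4/3 = 25/3
a_7 = 1·25/3 + 1·11/3 + 1·10/3 = 46/3
a_8 = 1·46/3 + 1·25/3 + 1·11/3 = 82/3
a_9 = 1·82/3 + 1·46/3 + 1·25/3 = 51
a_10 = 1·51 + 1·82/3 + 1·46/3 = 281/3
a_11 = 1·281/3 + 1·51 + 1·82/3 = 172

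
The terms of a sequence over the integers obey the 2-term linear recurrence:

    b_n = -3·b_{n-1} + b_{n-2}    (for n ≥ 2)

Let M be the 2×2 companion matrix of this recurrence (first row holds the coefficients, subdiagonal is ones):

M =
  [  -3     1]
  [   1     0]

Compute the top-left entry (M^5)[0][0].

-360

(M^5)[0][0] is the top entry after applying M 5 times to the unit state (1, 0). Equivalently it is h_{6} for the auxiliary sequence (h_n) obeying the same recurrence with h_1 = 1 and h_i = 0 for 0 ≤ i < 1:
h_2 = -3·1 + 1·0 = -3
h_3 = -3·-3 + 1·1 = 10
h_4 = -3·10 + 1·-3 = -33
h_5 = -3·-33 + 1·10 = 109
h_6 = -3·109 + 1·-33 = -360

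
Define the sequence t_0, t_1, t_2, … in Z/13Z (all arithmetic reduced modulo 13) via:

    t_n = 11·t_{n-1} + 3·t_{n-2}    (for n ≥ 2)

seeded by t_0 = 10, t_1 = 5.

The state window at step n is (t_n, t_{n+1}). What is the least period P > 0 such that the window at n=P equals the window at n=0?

6

n=0: window = (10, 5)
n=1: window = (5, 7)
n=2: window = (7, 1)
n=3: window = (1, 6)
n=4: window = (6, 4)
n=5: window = (4, 10)
n=6: window = (10, 5)
window at n=6 equals window at n=0 → period = 6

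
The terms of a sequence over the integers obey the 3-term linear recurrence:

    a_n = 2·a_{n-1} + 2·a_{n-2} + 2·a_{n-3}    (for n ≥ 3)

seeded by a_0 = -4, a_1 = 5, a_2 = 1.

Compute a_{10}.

a_3 = 2·1 + 2·5 + 2·-4 = 4
a_4 = 2·4 + 2·1 + 2·5 = 20
a_5 = 2·20 + 2·4 + 2·1 = 50
a_6 = 2·50 + 2·20 + 2·4 = 148
a_7 = 2·148 + 2·50 + 2·20 = 436
a_8 = 2·436 + 2·148 + 2·50 = 1268
a_9 = 2·1268 + 2·436 + 2·148 = 3704
a_10 = 2·3704 + 2·1268 + 2·436 = 10816

10816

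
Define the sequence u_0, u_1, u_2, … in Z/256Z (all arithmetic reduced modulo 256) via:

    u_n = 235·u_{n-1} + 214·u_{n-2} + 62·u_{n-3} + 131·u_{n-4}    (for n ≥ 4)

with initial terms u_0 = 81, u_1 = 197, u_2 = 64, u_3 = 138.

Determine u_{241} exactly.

69

u_4 = 235·138 + 214·64 + 62·197 + 131·81 = 87
u_5 = 235·87 + 214·138 + 62·64 + 131·197 = 136
u_6 = 235·136 + 214·87 + 62·138 + 131·64 = 190
u_7 = 235·190 + 214·136 + 62·87 + 131·138 = 202
u_8 = 235·202 + 214·190 + 62·136 + 131·87 = 183
u_9 = 235·183 + 214·202 + 62·190 + 131·136 = 117
Continuing the recurrence:
  u_10 = 135;  u_11 = 107;  u_12 = 14;  u_13 = 221;  u_14 = 146;  u_15 = 233
  u_16 = 159;  u_17 = 46;  u_18 = 72;  u_19 = 73;  u_20 = 180;  u_21 = 60
  u_22 = 18;  u_23 = 161;  u_24 = 123;  u_25 = 143;  u_26 = 75;  u_27 = 144
  u_28 = 117;  u_29 = 30;  u_30 = 153;  u_31 = 141;  u_32 = 120;  u_33 = 110
  u_34 = 187;  u_35 = 212;  u_36 = 250;  u_37 = 74;  u_38 = 243;  u_39 = 245
  u_40 = 227;  u_41 = 231;  u_42 = 126;  u_43 = 29;  u_44 = 14;  u_45 = 209
  u_46 = 15;  u_47 = 182;  u_48 = 100;  u_49 = 133;  u_50 = 112;  u_51 = 88
  u_52 = 202;  u_53 = 45;  u_54 = 203;  u_55 = 235;  u_56 = 175;  u_57 = 72
  u_58 = 45;  u_59 = 34;  u_60 = 209;  u_61 = 5;  u_62 = 144;  u_63 = 98
  u_64 = 127;  u_65 = 240;  u_66 = 230;  u_67 = 170;  u_68 = 111;  u_69 = 133
  u_70 = 191;  u_71 = 99;  u_72 = 142;  u_73 = 109;  u_74 = 122;  u_75 = 41
  u_76 = 175;  u_77 = 62;  u_78 = 144;  u_79 = 97;  u_80 = 252;  u_81 = 4
  u_82 = 130;  u_83 = 89;  u_84 = 75;  u_85 = 199;  u_86 = 115;  u_87 = 160
  u_88 = 149;  u_89 = 54;  u_90 = 185;  u_91 = 237;  u_92 = 136;  u_93 = 102
  u_94 = 99;  u_95 = 92;  u_96 = 130;  u_97 = 106;  u_98 = 235;  u_99 = 229
  u_100 = 219;  u_101 = 159;  u_102 = 190;  u_103 = 141;  u_104 = 214;  u_105 = 177
  u_106 = 191;  u_107 = 70;  u_108 = 76;  u_109 = 29;  u_110 = 216;  u_111 = 192
  u_112 = 186;  u_113 = 101;  u_114 = 59;  u_115 = 227;  u_116 = 87;  u_117 = 152
  u_118 = 109;  u_119 = 90;  u_120 = 17;  u_121 = 5;  u_122 = 96;  u_123 = 122
  u_124 = 39;  u_125 = 152;  u_126 = 206;  u_127 = 10;  u_128 = 39;  u_129 = 213
  u_130 = 247;  u_131 = 91;  u_132 = 142;  u_133 = 61;  u_134 = 34;  u_135 = 41
  u_136 = 127;  u_137 = 78;  u_138 = 24;  u_139 = 249;  u_140 = 132;  u_141 = 12
  u_142 = 242;  u_143 = 145;  u_144 = 219;  u_145 = 255;  u_146 = 27;  u_147 = 48
  u_148 = 117;  u_149 = 142;  u_150 = 153;  u_151 = 13;  u_152 = 24;  u_153 = 158
  u_154 = 139;  u_155 = 36;  u_156 = 202;  u_157 = 10;  u_158 = 227;  u_159 = 21
  u_160 = 211;  u_161 = 87;  u_162 = 126;  u_163 = 61;  u_164 = 94;  u_165 = 81
  u_166 = 47;  u_167 = 214;  u_168 = 116;  u_169 = 53;  u_170 = 128;  u_171 = 104
  u_172 = 170;  u_173 = 29;  u_174 = 107;  u_175 = 219;  u_176 = 127;  u_177 = 104
  u_178 = 109;  u_179 = 210;  u_180 = 17;  u_181 = 197;  u_182 = 176;  u_183 = 210
  u_184 = 79;  u_185 = 128;  u_186 = 118;  u_187 = 234;  u_188 = 223;  u_189 = 101
  u_190 = 47;  u_191 = 83;  u_192 = 14;  u_193 = 77;  u_194 = 138;  u_195 = 233
  u_196 = 15;  u_197 = 94;  u_198 = 224;  u_199 = 17;  u_200 = 76;  u_201 = 84
  u_202 = 98;  u_203 = 73;  u_204 = 43;  u_205 = 55;  u_206 = 67;  u_207 = 64
  u_208 = 21;  u_209 = 38;  u_210 = 57;  u_211 = 237;  u_212 = 40;  u_213 = 22
  u_214 = 51;  u_215 = 44;  u_216 = 210;  u_217 = 42;  u_218 = 219;  u_219 = 133
  u_220 = 203;  u_221 = 15;  u_222 = 190;  u_223 = 45;  u_224 = 166;  u_225 = 177
  u_226 = 95;  u_227 = 102;  u_228 = 220;  u_229 = 205;  u_230 = 104;  u_231 = 80
  u_232 = 154;  u_233 = 85;  u_234 = 91;  u_235 = 211;  u_236 = 39;  u_237 = 184
  u_238 = 45;  u_239 = 138
u_240 = 235·138 + 214·45 + 62·184 + 131·39 = 209
u_241 = 235·209 + 214·138 + 62·45 + 131·184 = 69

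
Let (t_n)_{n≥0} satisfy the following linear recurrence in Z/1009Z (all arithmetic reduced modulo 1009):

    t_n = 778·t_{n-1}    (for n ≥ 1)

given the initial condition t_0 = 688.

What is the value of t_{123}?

253

t_1 = 778·688 = 494
t_2 = 778·494 = 912
t_3 = 778·912 = 209
t_4 = 778·209 = 153
t_5 = 778·153 = 981
t_6 = 778·981 = 414
t_7 = 778·414 = 221
t_8 = 778·221 = 408
t_9 = 778·408 = 598
t_10 = 778·598 = 95
t_11 = 778·95 = 253
t_12 = 778·253 = 79
t_13 = 778·79 = 922
t_14 = 778·922 = 926
t_15 = 778·926 = 2
t_16 = 778·2 = 547
t_17 = 778·547 = 777
t_18 = 778·777 = 115
t_19 = 778·115 = 678
t_20 = 778·678 = 786
t_21 = 778·786 = 54
t_22 = 778·54 = 643
t_23 = 778·643 = 799
t_24 = 778·799 = 78
t_25 = 778·78 = 144
t_26 = 778·144 = 33
t_27 = 778·33 = 449
t_28 = 778·449 = 208
t_29 = 778·208 = 384
t_30 = 778·384 = 88
t_31 = 778·88 = 861
t_32 = 778·861 = 891
t_33 = 778·891 = 15
t_34 = 778·15 = 571
t_35 = 778·571 = 278
t_36 = 778·278 = 358
t_37 = 778·358 = 40
t_38 = 778·40 = 850
t_39 = 778·850 = 405
t_40 = 778·405 = 282
t_41 = 778·282 = 443
t_42 = 778·443 = 585
t_43 = 778·585 = 71
t_44 = 778·71 = 752
t_45 = 778·752 = 845
t_46 = 778·845 = 551
t_47 = 778·551 = 862
t_48 = 778·862 = 660
t_49 = 778·660 = 908
t_50 = 778·908 = 124
t_51 = 778·124 = 617
t_52 = 778·617 = 751
t_53 = 778·751 = 67
t_54 = 778·67 = 667
t_55 = 778·667 = 300
t_56 = 778·300 = 321
t_57 = 778·321 = 515
t_58 = 778·515 = 97
t_59 = 778·97 = 800
t_60 = 778·800 = 856
t_61 = 778·856 = 28
t_62 = 778·28 = 595
t_63 = 778·595 = 788
t_64 = 778·788 = 601
t_65 = 778·601 = 411
t_66 = 778·411 = 914
t_67 = 778·914 = 756
t_68 = 778·756 = 930
t_69 = 778·930 = 87
t_70 = 778·87 = 83
t_71 = 778·83 = 1007
t_72 = 778·1007 = 462
t_73 = 778·462 = 232
t_74 = 778·232 = 894
t_75 = 778·894 = 331
t_76 = 778·331 = 223
t_77 = 778·223 = 955
t_78 = 778·955 = 366
t_79 = 778·366 = 210
t_80 = 778·210 = 931
t_81 = 778·931 = 865
t_82 = 778·865 = 976
t_83 = 778·976 = 560
t_84 = 778·560 = 801
t_85 = 778·801 = 625
t_86 = 778·625 = 921
t_87 = 778·921 = 148
t_88 = 778·148 = 118
t_89 = 778·118 = 994
t_90 = 778·994 = 438
t_91 = 778·438 = 731
t_92 = 778·731 = 651
t_93 = 778·651 = 969
t_94 = 778·969 = 159
t_95 = 778·159 = 604
t_96 = 778·604 = 727
t_97 = 778·727 = 566
t_98 = 778·566 = 424
t_99 = 778·424 = 938
t_100 = 778·938 = 257
t_101 = 778·257 = 164
t_102 = 778·164 = 458
t_103 = 778·458 = 147
t_104 = 778·147 = 349
t_105 = 778·349 = 101
t_106 = 778·101 = 885
t_107 = 778·885 = 392
t_108 = 778·392 = 258
t_109 = 778·258 = 942
t_110 = 778·942 = 342
t_111 = 778·342 = 709
t_112 = 778·709 = 688
t_113 = 778·688 = 494
t_114 = 778·494 = 912
t_115 = 778·912 = 209
t_116 = 778·209 = 153
t_117 = 778·153 = 981
t_118 = 778·981 = 414
t_119 = 778·414 = 221
t_120 = 778·221 = 408
t_121 = 778·408 = 598
t_122 = 778·598 = 95
t_123 = 778·95 = 253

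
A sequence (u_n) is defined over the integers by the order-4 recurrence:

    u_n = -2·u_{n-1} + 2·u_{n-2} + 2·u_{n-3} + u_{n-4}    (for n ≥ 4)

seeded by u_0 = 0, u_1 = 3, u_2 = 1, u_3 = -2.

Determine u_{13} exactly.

u_4 = -2·-2 + 2·1 + 2·3 + 1·0 = 12
u_5 = -2·12 + 2·-2 + 2·1 + 1·3 = -23
u_6 = -2·-23 + 2·12 + 2·-2 + 1·1 = 67
u_7 = -2·67 + 2·-23 + 2·12 + 1·-2 = -158
u_8 = -2·-158 + 2·67 + 2·-23 + 1·12 = 416
u_9 = -2·416 + 2·-158 + 2·67 + 1·-23 = -1037
u_10 = -2·-1037 + 2·416 + 2·-158 + 1·67 = 2657
u_11 = -2·2657 + 2·-1037 + 2·416 + 1·-158 = -6714
u_12 = -2·-6714 + 2·2657 + 2·-1037 + 1·416 = 17084
u_13 = -2·17084 + 2·-6714 + 2·2657 + 1·-1037 = -43319

-43319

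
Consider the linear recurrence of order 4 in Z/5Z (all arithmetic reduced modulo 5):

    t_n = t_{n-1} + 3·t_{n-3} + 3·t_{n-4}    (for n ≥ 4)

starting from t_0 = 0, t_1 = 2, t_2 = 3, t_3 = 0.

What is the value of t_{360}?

t_4 = 1·0 + 0·3 + 3·2 + 3·0 = 1
t_5 = 1·1 + 0·0 + 3·3 + 3·2 = 1
t_6 = 1·1 + 0·1 + 3·0 + 3·3 = 0
t_7 = 1·0 + 0·1 + 3·1 + 3·0 = 3
t_8 = 1·3 + 0·0 + 3·1 + 3·1 = 4
t_9 = 1·4 + 0·3 + 3·0 + 3·1 = 2
Continuing the recurrence:
  t_10 = 1;  t_11 = 2;  t_12 = 0;  t_13 = 4;  t_14 = 3;  t_15 = 4
  t_16 = 1;  t_17 = 2;  t_18 = 3;  t_19 = 3;  t_20 = 2;  t_21 = 2
  t_22 = 0;  t_23 = 0;  t_24 = 2;  t_25 = 3;  t_26 = 3;  t_27 = 4
  t_28 = 4;  t_29 = 2;  t_30 = 3;  t_31 = 2;  t_32 = 0;  t_33 = 0
  t_34 = 0;  t_35 = 1;  t_36 = 1;  t_37 = 1;  t_38 = 4;  t_39 = 0
  t_40 = 1;  t_41 = 1;  t_42 = 3;  t_43 = 1;  t_44 = 2;  t_45 = 4
  t_46 = 1;  t_47 = 0;  t_48 = 3;  t_49 = 3;  t_50 = 1;  t_51 = 0
  t_52 = 3;  t_53 = 0;  t_54 = 3;  t_55 = 2;  t_56 = 1;  t_57 = 0
  t_58 = 0;  t_59 = 4;  t_60 = 2;  t_61 = 2;  t_62 = 4;  t_63 = 2
  t_64 = 4;  t_65 = 2;  t_66 = 0;  t_67 = 3;  t_68 = 1;  t_69 = 2
  t_70 = 1;  t_71 = 3;  t_72 = 2;  t_73 = 1;  t_74 = 3;  t_75 = 3
  t_76 = 2;  t_77 = 4;  t_78 = 2;  t_79 = 2;  t_80 = 0;  t_81 = 3
  t_82 = 0;  t_83 = 1;  t_84 = 0;  t_85 = 4;  t_86 = 2;  t_87 = 0
  t_88 = 2;  t_89 = 0;  t_90 = 1;  t_91 = 2;  t_92 = 3;  t_93 = 1
  t_94 = 0;  t_95 = 0;  t_96 = 2;  t_97 = 0;  t_98 = 0;  t_99 = 1
  t_100 = 2;  t_101 = 2;  t_102 = 0;  t_103 = 4;  t_104 = 1;  t_105 = 2
  t_106 = 4;  t_107 = 4;  t_108 = 3;  t_109 = 1;  t_110 = 0;  t_111 = 1
  t_112 = 3;  t_113 = 1;  t_114 = 4;  t_115 = 1;  t_116 = 3;  t_117 = 3
  t_118 = 3;  t_119 = 0;  t_120 = 3;  t_121 = 1;  t_122 = 0;  t_123 = 4
  t_124 = 1;  t_125 = 4;  t_126 = 1;  t_127 = 1;  t_128 = 1;  t_129 = 1
  t_130 = 2;  t_131 = 3;  t_132 = 4;  t_133 = 3;  t_134 = 3;  t_135 = 4
  t_136 = 0;  t_137 = 3;  t_138 = 4;  t_139 = 1;  t_140 = 0;  t_141 = 1
  t_142 = 1;  t_143 = 4;  t_144 = 2;  t_145 = 3;  t_146 = 3;  t_147 = 1
  t_148 = 1;  t_149 = 4;  t_150 = 1;  t_151 = 2;  t_152 = 2;  t_153 = 2
  t_154 = 1;  t_155 = 3;  t_156 = 0;  t_157 = 4;  t_158 = 1;  t_159 = 0
  t_160 = 2;  t_161 = 2;  t_162 = 0;  t_163 = 1;  t_164 = 3;  t_165 = 4
  t_166 = 2;  t_167 = 4;  t_168 = 0;  t_169 = 3;  t_170 = 1;  t_171 = 3
  t_172 = 2;  t_173 = 4;  t_174 = 1;  t_175 = 1;  t_176 = 4;  t_177 = 4
  t_178 = 0;  t_179 = 0;  t_180 = 4;  t_181 = 1;  t_182 = 1;  t_183 = 3
  t_184 = 3;  t_185 = 4;  t_186 = 1;  t_187 = 4;  t_188 = 0;  t_189 = 0
  t_190 = 0;  t_191 = 2;  t_192 = 2;  t_193 = 2;  t_194 = 3;  t_195 = 0
  t_196 = 2;  t_197 = 2;  t_198 = 1;  t_199 = 2;  t_200 = 4;  t_201 = 3
  t_202 = 2;  t_203 = 0;  t_204 = 1;  t_205 = 1;  t_206 = 2;  t_207 = 0
  t_208 = 1;  t_209 = 0;  t_210 = 1;  t_211 = 4;  t_212 = 2;  t_213 = 0
  t_214 = 0;  t_215 = 3;  t_216 = 4;  t_217 = 4;  t_218 = 3;  t_219 = 4
  t_220 = 3;  t_221 = 4;  t_222 = 0;  t_223 = 1;  t_224 = 2;  t_225 = 4
  t_226 = 2;  t_227 = 1;  t_228 = 4;  t_229 = 2;  t_230 = 1;  t_231 = 1
  t_232 = 4;  t_233 = 3;  t_234 = 4;  t_235 = 4;  t_236 = 0;  t_237 = 1
  t_238 = 0;  t_239 = 2;  t_240 = 0;  t_241 = 3;  t_242 = 4;  t_243 = 0
  t_244 = 4;  t_245 = 0;  t_246 = 2;  t_247 = 4;  t_248 = 1;  t_249 = 2
  t_250 = 0;  t_251 = 0;  t_252 = 4;  t_253 = 0;  t_254 = 0;  t_255 = 2
  t_256 = 4;  t_257 = 4;  t_258 = 0;  t_259 = 3;  t_260 = 2;  t_261 = 4
  t_262 = 3;  t_263 = 3;  t_264 = 1;  t_265 = 2;  t_266 = 0;  t_267 = 2
  t_268 = 1;  t_269 = 2;  t_270 = 3;  t_271 = 2;  t_272 = 1;  t_273 = 1
  t_274 = 1;  t_275 = 0;  t_276 = 1;  t_277 = 2;  t_278 = 0;  t_279 = 3
  t_280 = 2;  t_281 = 3;  t_282 = 2;  t_283 = 2;  t_284 = 2;  t_285 = 2
  t_286 = 4;  t_287 = 1;  t_288 = 3;  t_289 = 1;  t_290 = 1;  t_291 = 3
  t_292 = 0;  t_293 = 1;  t_294 = 3;  t_295 = 2;  t_296 = 0;  t_297 = 2
  t_298 = 2;  t_299 = 3;  t_300 = 4;  t_301 = 1;  t_302 = 1;  t_303 = 2
  t_304 = 2;  t_305 = 3;  t_306 = 2;  t_307 = 4;  t_308 = 4;  t_309 = 4
  t_310 = 2;  t_311 = 1;  t_312 = 0;  t_313 = 3;  t_314 = 2;  t_315 = 0
  t_316 = 4;  t_317 = 4;  t_318 = 0;  t_319 = 2;  t_320 = 1;  t_321 = 3
  t_322 = 4;  t_323 = 3;  t_324 = 0;  t_325 = 1;  t_326 = 2;  t_327 = 1
  t_328 = 4;  t_329 = 3;  t_330 = 2;  t_331 = 2;  t_332 = 3;  t_333 = 3
  t_334 = 0;  t_335 = 0;  t_336 = 3;  t_337 = 2;  t_338 = 2;  t_339 = 1
  t_340 = 1;  t_341 = 3;  t_342 = 2;  t_343 = 3;  t_344 = 0;  t_345 = 0
  t_346 = 0;  t_347 = 4;  t_348 = 4;  t_349 = 4;  t_350 = 1;  t_351 = 0
  t_352 = 4;  t_353 = 4;  t_354 = 2;  t_355 = 4;  t_356 = 3;  t_357 = 1
  t_358 = 4
t_359 = 1·4 + 0·1 + 3·3 + 3·4 = 0
t_360 = 1·0 + 0·4 + 3·1 + 3·3 = 2

2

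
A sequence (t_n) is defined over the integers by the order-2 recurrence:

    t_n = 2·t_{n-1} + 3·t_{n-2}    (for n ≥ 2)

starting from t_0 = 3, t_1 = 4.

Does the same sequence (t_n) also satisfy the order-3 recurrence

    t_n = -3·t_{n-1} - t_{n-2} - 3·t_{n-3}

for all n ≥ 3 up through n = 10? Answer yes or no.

no

Terms t_0..t_10: 3, 4, 17, 46, 143, 424, 1277, 3826, 11483, 34444, 103337
n=3: candidate gives -64, actual t_3 = 46 ✗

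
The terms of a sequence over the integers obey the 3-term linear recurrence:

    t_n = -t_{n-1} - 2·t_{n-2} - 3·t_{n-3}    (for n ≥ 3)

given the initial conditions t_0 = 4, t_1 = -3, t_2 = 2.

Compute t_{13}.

243

t_3 = -1·2 + -2·-3 + -3·4 = -8
t_4 = -1·-8 + -2·2 + -3·-3 = 13
t_5 = -1·13 + -2·-8 + -3·2 = -3
t_6 = -1·-3 + -2·13 + -3·-8 = 1
t_7 = -1·1 + -2·-3 + -3·13 = -34
t_8 = -1·-34 + -2·1 + -3·-3 = 41
t_9 = -1·41 + -2·-34 + -3·1 = 24
t_10 = -1·24 + -2·41 + -3·-34 = -4
t_11 = -1·-4 + -2·24 + -3·41 = -167
t_12 = -1·-167 + -2·-4 + -3·24 = 103
t_13 = -1·103 + -2·-167 + -3·-4 = 243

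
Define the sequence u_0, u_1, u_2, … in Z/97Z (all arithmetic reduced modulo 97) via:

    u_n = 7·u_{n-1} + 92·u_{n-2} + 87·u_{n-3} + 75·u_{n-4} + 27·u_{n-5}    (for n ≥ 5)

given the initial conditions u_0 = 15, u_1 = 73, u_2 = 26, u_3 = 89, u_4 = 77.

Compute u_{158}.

u_5 = 7·77 + 92·89 + 87·26 + 75·73 + 27·15 = 88
u_6 = 7·88 + 92·77 + 87·89 + 75·26 + 27·73 = 61
u_7 = 7·61 + 92·88 + 87·77 + 75·89 + 27·26 = 95
u_8 = 7·95 + 92·61 + 87·88 + 75·77 + 27·89 = 92
u_9 = 7·92 + 92·95 + 87·61 + 75·88 + 27·77 = 90
u_10 = 7·90 + 92·92 + 87·95 + 75·61 + 27·88 = 60
Continuing the recurrence:
  u_11 = 62;  u_12 = 66;  u_13 = 56;  u_14 = 67;  u_15 = 76;  u_16 = 53
  u_17 = 65;  u_18 = 50;  u_19 = 20;  u_20 = 29;  u_21 = 89;  u_22 = 60
  u_23 = 13;  u_24 = 64;  u_25 = 63;  u_26 = 7;  u_27 = 40;  u_28 = 13
  u_29 = 66;  u_30 = 89;  u_31 = 54;  u_32 = 67;  u_33 = 51;  u_34 = 82
  u_35 = 88;  u_36 = 68;  u_37 = 0;  u_38 = 2;  u_39 = 0;  u_40 = 94
  u_41 = 49;  u_42 = 23;  u_43 = 0;  u_44 = 43;  u_45 = 76;  u_46 = 67
  u_47 = 86;  u_48 = 16;  u_49 = 53;  u_50 = 9;  u_51 = 40;  u_52 = 26
  u_53 = 31;  u_54 = 47;  u_55 = 53;  u_56 = 43;  u_57 = 71;  u_58 = 40
  u_59 = 83;  u_60 = 59;  u_61 = 70;  u_62 = 14;  u_63 = 61;  u_64 = 18
  u_65 = 25;  u_66 = 87;  u_67 = 19;  u_68 = 20;  u_69 = 81;  u_70 = 8
  u_71 = 24;  u_72 = 70;  u_73 = 18;  u_74 = 92;  u_75 = 27;  u_76 = 15
  u_77 = 59;  u_78 = 82;  u_79 = 79;  u_80 = 49;  u_81 = 78;  u_82 = 76
  u_83 = 31;  u_84 = 15;  u_85 = 58;  u_86 = 67;  u_87 = 41;  u_88 = 73
  u_89 = 26;  u_90 = 81;  u_91 = 32;  u_92 = 30;  u_93 = 57;  u_94 = 13
  u_95 = 19;  u_96 = 90;  u_97 = 58;  u_98 = 49;  u_99 = 56;  u_100 = 40
  u_101 = 82;  u_102 = 11;  u_103 = 37;  u_104 = 16;  u_105 = 63;  u_106 = 23
  u_107 = 42;  u_108 = 2;  u_109 = 75;  u_110 = 29;  u_111 = 87;  u_112 = 28
  u_113 = 9;  u_114 = 52;  u_115 = 72;  u_116 = 44;  u_117 = 83;  u_118 = 1
  u_119 = 39;  u_120 = 26;  u_121 = 18;  u_122 = 79;  u_123 = 51;  u_124 = 69
  u_125 = 35;  u_126 = 78;  u_127 = 13;  u_128 = 83;  u_129 = 53;  u_130 = 25
  u_131 = 27;  u_132 = 96;  u_133 = 4;  u_134 = 62;  u_135 = 20;  u_136 = 56
  u_137 = 42;  u_138 = 13;  u_139 = 70;  u_140 = 89;  u_141 = 52;  u_142 = 67
  u_143 = 70;  u_144 = 52;  u_145 = 21;  u_146 = 87;  u_147 = 59;  u_148 = 29
  u_149 = 77;  u_150 = 9;  u_151 = 51;  u_152 = 12;  u_153 = 89;  u_154 = 91
  u_155 = 66;  u_156 = 36
u_157 = 7·36 + 92·66 + 87·91 + 75·89 + 27·12 = 94
u_158 = 7·94 + 92·36 + 87·66 + 75·91 + 27·89 = 25

25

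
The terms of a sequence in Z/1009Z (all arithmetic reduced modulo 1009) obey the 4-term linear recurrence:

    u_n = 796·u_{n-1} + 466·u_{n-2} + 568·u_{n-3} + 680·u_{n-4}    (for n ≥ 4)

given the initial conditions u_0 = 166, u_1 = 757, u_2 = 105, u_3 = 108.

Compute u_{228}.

991

u_4 = 796·108 + 466·105 + 568·757 + 680·166 = 715
u_5 = 796·715 + 466·108 + 568·105 + 680·757 = 221
u_6 = 796·221 + 466·715 + 568·108 + 680·105 = 126
u_7 = 796·126 + 466·221 + 568·715 + 680·108 = 758
u_8 = 796·758 + 466·126 + 568·221 + 680·715 = 454
u_9 = 796·454 + 466·758 + 568·126 + 680·221 = 108
Continuing the recurrence:
  u_10 = 502;  u_11 = 324;  u_12 = 214;  u_13 = 847;  u_14 = 745;  u_15 = 741
  u_16 = 681;  u_17 = 681;  u_18 = 980;  u_19 = 384;  u_20 = 859;  u_21 = 643
  u_22 = 614;  u_23 = 707;  u_24 = 202;  u_25 = 870;  u_26 = 429;  u_27 = 430
  u_28 = 247;  u_29 = 275;  u_30 = 204;  u_31 = 786;  u_32 = 565;  u_33 = 916
  u_34 = 527;  u_35 = 574;  u_36 = 646;  u_37 = 724;  u_38 = 809;  u_39 = 89
  u_40 = 776;  u_41 = 638;  u_42 = 23;  u_43 = 623;  u_44 = 234;  u_45 = 251
  u_46 = 296;  u_47 = 25;  u_48 = 429;  u_49 = 777;  u_50 = 670;  u_51 = 769
  u_52 = 622;  u_53 = 672;  u_54 = 847;  u_55 = 966;  u_56 = 744;  u_57 = 778
  u_58 = 1001;  u_59 = 854;  u_60 = 399;  u_61 = 3;  u_62 = 1005;  u_63 = 384
  u_64 = 685;  u_65 = 519;  u_66 = 275;  u_67 = 45;  u_68 = 318;  u_69 = 234
  u_70 = 134;  u_71 = 125;  u_72 = 542;  u_73 = 452;  u_74 = 581;  u_75 = 460
  u_76 = 952;  u_77 = 165;  u_78 = 352;  u_79 = 827;  u_80 = 463;  u_81 = 562
  u_82 = 975;  u_83 = 722;  u_84 = 286;  u_85 = 694;  u_86 = 109;  u_87 = 90
  u_88 = 770;  u_89 = 90;  u_90 = 750;  u_91 = 357;  u_92 = 619;  u_93 = 62
  u_94 = 213;  u_95 = 727;  u_96 = 979;  u_97 = 789;  u_98 = 391;  u_99 = 925
  u_100 = 252;  u_101 = 857;  u_102 = 700;  u_103 = 281;  u_104 = 239;  u_105 = 949
  u_106 = 994;  u_107 = 376;  u_108 = 1002;  u_109 = 253;  u_110 = 921;  u_111 = 890
  u_112 = 185;  u_113 = 963;  u_114 = 864;  u_115 = 312;  u_116 = 961;  u_117 = 607
  u_118 = 614;  u_119 = 979;  u_120 = 259;  u_121 = 191;  u_122 = 207;  u_123 = 97
  u_124 = 196;  u_125 = 678;  u_126 = 509;  u_127 = 390;  u_128 = 514;  u_129 = 75
  u_130 = 133;  u_131 = 751;  u_132 = 516;  u_133 = 335;  u_134 = 998;  u_135 = 644
  u_136 = 307;  u_137 = 197;  u_138 = 318;  u_139 = 694;  u_140 = 160;  u_141 = 526
  u_142 = 851;  u_143 = 64;  u_144 = 455;  u_145 = 54;  u_146 = 288;  u_147 = 413
  u_148 = 873;  u_149 = 977;  u_150 = 534;  u_151 = 272;  u_152 = 541;  u_153 = 461
  u_154 = 544;  u_155 = 937;  u_156 = 558;  u_157 = 881;  u_158 = 826;  u_159 = 110
  u_160 = 264;  u_161 = 799;  u_162 = 858;  u_163 = 642;  u_164 = 442;  u_165 = 674
  u_166 = 497;  u_167 = 856;  u_168 = 132;  u_169 = 487;  u_170 = 983;  u_171 = 607
  u_172 = 971;  u_173 = 939;  u_174 = 409;  u_175 = 18;  u_176 = 80;  u_177 = 494
  u_178 = 440;  u_179 = 436;  u_180 = 177;  u_181 = 619;  u_182 = 46;  u_183 = 651
  u_184 = 566;  u_185 = 240;  u_186 = 212;  u_187 = 445;  u_188 = 527;  u_189 = 360
  u_190 = 782;  u_191 = 757;  u_192 = 180;  u_193 = 452;  u_194 = 880;  u_195 = 486
  u_196 = 587;  u_197 = 545;  u_198 = 707;  u_199 = 435;  u_200 = 94;  u_201 = 350
  u_202 = 884;  u_203 = 111;  u_204 = 216;  u_205 = 179;  u_206 = 217;  u_207 = 264
  u_208 = 832;  u_209 = 83;  u_210 = 596;  u_211 = 804;  u_212 = 980;  u_213 = 897
  u_214 = 518;  u_215 = 446;  u_216 = 496;  u_217 = 399;  u_218 = 12;  u_219 = 537
  u_220 = 64;  u_221 = 156;  u_222 = 9;  u_223 = 79;  u_224 = 433;  u_225 = 282
  u_226 = 994
u_227 = 796·994 + 466·282 + 568·433 + 680·79 = 401
u_228 = 796·401 + 466·994 + 568·282 + 680·433 = 991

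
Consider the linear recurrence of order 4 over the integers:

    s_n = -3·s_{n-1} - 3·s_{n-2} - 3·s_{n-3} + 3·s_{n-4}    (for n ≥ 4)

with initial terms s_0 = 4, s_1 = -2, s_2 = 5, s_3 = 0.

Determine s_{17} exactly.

-1595619

s_4 = -3·0 + -3·5 + -3·-2 + 3·4 = 3
s_5 = -3·3 + -3·0 + -3·5 + 3·-2 = -30
s_6 = -3·-30 + -3·3 + -3·0 + 3·5 = 96
s_7 = -3·96 + -3·-30 + -3·3 + 3·0 = -207
s_8 = -3·-207 + -3·96 + -3·-30 + 3·3 = 432
s_9 = -3·432 + -3·-207 + -3·96 + 3·-30 = -1053
s_10 = -3·-1053 + -3·432 + -3·-207 + 3·96 = 2772
s_11 = -3·2772 + -3·-1053 + -3·432 + 3·-207 = -7074
s_12 = -3·-7074 + -3·2772 + -3·-1053 + 3·432 = 17361
s_13 = -3·17361 + -3·-7074 + -3·2772 + 3·-1053 = -42336
s_14 = -3·-42336 + -3·17361 + -3·-7074 + 3·2772 = 104463
s_15 = -3·104463 + -3·-42336 + -3·17361 + 3·-7074 = -259686
s_16 = -3·-259686 + -3·104463 + -3·-42336 + 3·17361 = 644760
s_17 = -3·644760 + -3·-259686 + -3·104463 + 3·-42336 = -1595619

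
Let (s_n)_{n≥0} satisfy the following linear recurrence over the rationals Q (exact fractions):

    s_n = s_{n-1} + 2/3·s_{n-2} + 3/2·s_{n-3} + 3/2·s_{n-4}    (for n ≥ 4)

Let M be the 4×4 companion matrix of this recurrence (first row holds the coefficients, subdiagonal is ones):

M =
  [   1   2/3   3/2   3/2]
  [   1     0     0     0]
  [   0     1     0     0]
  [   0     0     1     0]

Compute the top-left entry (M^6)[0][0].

3029/108

(M^6)[0][0] is the top entry after applying M 6 times to the unit state (1, 0, 0, 0). Equivalently it is h_{9} for the auxiliary sequence (h_n) obeying the same recurrence with h_3 = 1 and h_i = 0 for 0 ≤ i < 3:
h_4 = 1·1 + 2/3·0 + 3/2·0 + 3/2·0 = 1
h_5 = 1·1 + 2/3·1 + 3/2·0 + 3/2·0 = 5/3
h_6 = 1·5/3 + 2/3·1 + 3/2·1 + 3/2·0 = 23/6
h_7 = 1·23/6 + 2/3·5/3 + 3/2·1 + 3/2·1 = 143/18
h_8 = 1·143/18 + 2/3·23/6 + 3/2·5/3 + 3/2·1 = 29/2
h_9 = 1·29/2 + 2/3·143/18 + 3/2·23/6 + 3/2·5/3 = 3029/108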